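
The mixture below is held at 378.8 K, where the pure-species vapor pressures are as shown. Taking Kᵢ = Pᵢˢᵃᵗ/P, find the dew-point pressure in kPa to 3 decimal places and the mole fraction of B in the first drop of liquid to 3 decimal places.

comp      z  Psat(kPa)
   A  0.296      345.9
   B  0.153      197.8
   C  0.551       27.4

Pdew = 46.001 kPa, x_B = 0.036

At the dew point ψ → 1, so Σzᵢ/Kᵢ = 1 with Kᵢ = Pᵢˢᵃᵗ/P ⇒ 1/P = Σzᵢ/Pᵢˢᵃᵗ.
1/P = 0.296/345.9 + 0.153/197.8 + 0.551/27.4 = 0.021739 ⇒ P = 46.001 kPa
xᵢ = zᵢP/Pᵢˢᵃᵗ ⇒ x_B = 0.153·46.001/197.8 = 0.036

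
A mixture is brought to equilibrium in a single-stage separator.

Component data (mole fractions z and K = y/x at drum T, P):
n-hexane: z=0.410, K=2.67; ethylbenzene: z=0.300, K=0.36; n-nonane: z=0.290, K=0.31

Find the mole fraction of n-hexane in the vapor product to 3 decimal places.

Newton–Raphson from ψ = 0.3:
  ψ = 0.300: g = -0.0338, g' = -0.915 → ψ = 0.263
Converged at ψ = 0.263.
Compositions from xᵢ = zᵢ/(1+ψ(Kᵢ−1)), yᵢ = Kᵢxᵢ:
  n-hexane: x = 0.285, y = 0.760
  ethylbenzene: x = 0.361, y = 0.130
  n-nonane: x = 0.354, y = 0.110

y_n-hexane = 0.760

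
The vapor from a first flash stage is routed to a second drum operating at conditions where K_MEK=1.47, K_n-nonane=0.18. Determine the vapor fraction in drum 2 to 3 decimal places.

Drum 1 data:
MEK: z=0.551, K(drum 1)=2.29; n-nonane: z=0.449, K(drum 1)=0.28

Drum 1:
Let ψ₁ = V/F and solve Σ zᵢ(Kᵢ−1)/(1+ψ₁(Kᵢ−1)) = 0.
Check two-phase: ΣzᵢKᵢ = 1.388 > 1 and Σzᵢ/Kᵢ = 1.844 > 1, so g(0) = 0.388 > 0 and g(1) = -0.844 < 0.
Binary case is linear: z₁(K₁−1)(1+ψ₁(K₂−1)) + z₂(K₂−1)(1+ψ₁(K₁−1)) = 0
⇒ ψ₁ = [z₁(K₁−1)+z₂(K₂−1)] / [−(K₁−1)(K₂−1)] = 0.3875/0.9288 = 0.417
Drum-1 compositions:
  MEK: x = 0.358, y = 0.820
  n-nonane: x = 0.642, y = 0.180
Drum-2 feed = drum-1 vapor: z₂ = (0.8203, 0.1797).
Drum 2:
Material balance + equilibrium reduce to Σ zᵢ(Kᵢ−1)/(1+ψ₂(Kᵢ−1)) = 0.
Feasibility: ΣzᵢKᵢ = 1.238, Σzᵢ/Kᵢ = 1.556 — both > 1, two phases present.
Newton iteration, ψ₂⁰ = 0.45:
  ψ₂ = 0.450: g = 0.0847, g' = -0.427 → ψ₂ = 0.648
  ψ₂ = 0.648: g = -0.0192, g' = -0.657 → ψ₂ = 0.619
  ψ₂ = 0.619: g = -0.0007, g' = -0.607 → ψ₂ = 0.618
Converged at ψ₂ = 0.618.
  MEK: x = 0.636, y = 0.934
  n-nonane: x = 0.364, y = 0.066

V/F (drum 2) = 0.618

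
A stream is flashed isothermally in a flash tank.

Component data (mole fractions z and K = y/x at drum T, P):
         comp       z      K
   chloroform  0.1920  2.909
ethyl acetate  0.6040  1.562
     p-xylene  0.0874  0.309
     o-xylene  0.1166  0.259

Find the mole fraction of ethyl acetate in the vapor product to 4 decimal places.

Let β = V/F and solve Σ zᵢ(Kᵢ−1)/(1+β(Kᵢ−1)) = 0.
Feasibility: ΣzᵢKᵢ = 1.5592, Σzᵢ/Kᵢ = 1.1857 — both > 1, two phases present.
Newton–Raphson from β = 0.5:
  β = 0.5000: g = 0.22299, g' = -0.5584 → β = 0.8993
  β = 0.8993: g = -0.05814, g' = -1.0455 → β = 0.8437
  β = 0.8437: g = -0.00470, g' = -0.8862 → β = 0.8384
Converged at β = 0.8384.
Compositions from xᵢ = zᵢ/(1+β(Kᵢ−1)), yᵢ = Kᵢxᵢ:
  chloroform: x = 0.0738, y = 0.2148
  ethyl acetate: x = 0.4106, y = 0.6413
  p-xylene: x = 0.2078, y = 0.0642
  o-xylene: x = 0.3078, y = 0.0797

y_ethyl acetate = 0.6413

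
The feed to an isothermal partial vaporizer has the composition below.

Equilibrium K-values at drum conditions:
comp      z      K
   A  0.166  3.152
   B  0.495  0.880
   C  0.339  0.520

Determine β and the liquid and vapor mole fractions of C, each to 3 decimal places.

β = 0.219, x_C = 0.379, y_C = 0.197

Material balance + equilibrium reduce to Σ zᵢ(Kᵢ−1)/(1+β(Kᵢ−1)) = 0.
Check two-phase: ΣzᵢKᵢ = 1.135 > 1 and Σzᵢ/Kᵢ = 1.267 > 1, so g(0) = 0.135 > 0 and g(1) = -0.267 < 0.
Newton–Raphson from β = 0.34:
  β = 0.340: g = -0.0501, g' = -0.376 → β = 0.207
  β = 0.207: g = 0.0057, g' = -0.472 → β = 0.219
Converged at β = 0.219.
Compositions from xᵢ = zᵢ/(1+β(Kᵢ−1)), yᵢ = Kᵢxᵢ:
  A: x = 0.113, y = 0.356
  B: x = 0.508, y = 0.447
  C: x = 0.379, y = 0.197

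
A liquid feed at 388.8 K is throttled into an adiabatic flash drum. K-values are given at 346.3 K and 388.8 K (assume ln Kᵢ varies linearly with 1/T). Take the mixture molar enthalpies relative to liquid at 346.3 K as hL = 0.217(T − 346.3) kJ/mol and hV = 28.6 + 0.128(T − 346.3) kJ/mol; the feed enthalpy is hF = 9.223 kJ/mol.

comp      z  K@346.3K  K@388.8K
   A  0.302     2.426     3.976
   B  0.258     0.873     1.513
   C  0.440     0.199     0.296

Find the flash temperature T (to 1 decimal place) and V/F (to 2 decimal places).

Adiabatic flash: solve Rachford–Rice at each trial T, then check hF = ψ·hV(T) + (1−ψ)·hL(T).
  T = 346.3 K: K = (2.426, 0.873, 0.199), RR gives ψ = 0.052, H_out = 1.493 kJ/mol
  T = 388.8 K: K = (3.976, 1.513, 0.296), RR gives ψ = 0.488, H_out = 21.345 kJ/mol
  T = 367.6 K: K = (3.152, 1.168, 0.246), RR gives ψ = 0.308, H_out = 12.841 kJ/mol
  T = 357.0 K: K = (2.778, 1.015, 0.222), RR gives ψ = 0.194, H_out = 7.682 kJ/mol
  T = 362.3 K: K = (2.962, 1.090, 0.234), RR gives ψ = 0.253, H_out = 10.359 kJ/mol
  T = 359.6 K: K = (2.867, 1.052, 0.228), RR gives ψ = 0.224, H_out = 9.022 kJ/mol
  T = 361.0 K: K = (2.916, 1.071, 0.231), RR gives ψ = 0.239, H_out = 9.722 kJ/mol
Linear interpolation between T = 359.6 (H_out = 9.022) and T = 361.0 (H_out = 9.722) on hF = 9.223 gives T ≈ 360.0 K, at which ψ = 0.23.

T = 360.0 K, V/F = 0.23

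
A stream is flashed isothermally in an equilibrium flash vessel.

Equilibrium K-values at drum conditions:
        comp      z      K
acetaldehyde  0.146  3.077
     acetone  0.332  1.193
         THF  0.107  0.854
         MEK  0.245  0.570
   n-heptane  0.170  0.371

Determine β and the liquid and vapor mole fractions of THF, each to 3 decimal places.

Rachford–Rice: g(β) = Σ zᵢ(Kᵢ−1)/(1+β(Kᵢ−1)) = 0.
g(0) = ΣzᵢKᵢ − 1 = 0.139 and g(1) = 1 − Σzᵢ/Kᵢ = -0.339, so a root lies in (0, 1).
Newton–Raphson from β = 0.34:
  β = 0.340: g = -0.0380, g' = -0.401 → β = 0.245
  β = 0.245: g = 0.0017, g' = -0.441 → β = 0.249
Converged at β = 0.249.
Compositions from xᵢ = zᵢ/(1+β(Kᵢ−1)), yᵢ = Kᵢxᵢ:
  acetaldehyde: x = 0.096, y = 0.296
  acetone: x = 0.317, y = 0.378
  THF: x = 0.111, y = 0.095
  MEK: x = 0.274, y = 0.156
  n-heptane: x = 0.202, y = 0.075

β = 0.249, x_THF = 0.111, y_THF = 0.095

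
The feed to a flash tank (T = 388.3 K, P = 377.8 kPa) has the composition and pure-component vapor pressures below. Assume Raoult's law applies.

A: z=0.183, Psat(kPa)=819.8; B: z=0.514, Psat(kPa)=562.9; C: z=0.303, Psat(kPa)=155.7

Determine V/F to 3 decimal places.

V/F = 0.706

Raoult's law: Kᵢ = Pᵢˢᵃᵗ/P = Pᵢˢᵃᵗ/377.8.
  K_A = 819.8/377.8 = 2.16993, K_B = 562.9/377.8 = 1.48994, K_C = 155.7/377.8 = 0.41212
Newton–Raphson from V/F = 0.44:
  V/F = 0.440: g = 0.1082, g' = -0.383 → V/F = 0.722
  V/F = 0.722: g = -0.0076, g' = -0.457 → V/F = 0.706
Converged at V/F = 0.706.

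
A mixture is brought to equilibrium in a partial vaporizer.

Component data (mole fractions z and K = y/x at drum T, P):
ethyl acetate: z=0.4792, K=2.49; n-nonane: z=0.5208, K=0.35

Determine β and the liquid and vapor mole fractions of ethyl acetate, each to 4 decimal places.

Rachford–Rice: g(β) = Σ zᵢ(Kᵢ−1)/(1+β(Kᵢ−1)) = 0.
Feasibility: ΣzᵢKᵢ = 1.3755, Σzᵢ/Kᵢ = 1.6804 — both > 1, two phases present.
Binary case is linear: z₁(K₁−1)(1+β(K₂−1)) + z₂(K₂−1)(1+β(K₁−1)) = 0
⇒ β = [z₁(K₁−1)+z₂(K₂−1)] / [−(K₁−1)(K₂−1)] = 0.37549/0.96850 = 0.3877
Compositions from xᵢ = zᵢ/(1+β(Kᵢ−1)), yᵢ = Kᵢxᵢ:
  ethyl acetate: x = 0.3037, y = 0.7563
  n-nonane: x = 0.6963, y = 0.2437

β = 0.3877, x_ethyl acetate = 0.3037, y_ethyl acetate = 0.7563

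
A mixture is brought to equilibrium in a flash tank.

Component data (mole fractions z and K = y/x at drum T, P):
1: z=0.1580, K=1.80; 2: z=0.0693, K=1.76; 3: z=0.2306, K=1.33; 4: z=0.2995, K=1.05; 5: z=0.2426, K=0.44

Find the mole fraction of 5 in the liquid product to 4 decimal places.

Newton iteration, V/F⁰ = 0.5:
  V/F = 0.5000: g = 0.01969, g' = -0.2386 → V/F = 0.5825
  V/F = 0.5825: g = -0.00053, g' = -0.2522 → V/F = 0.5804
Converged at V/F = 0.5804.
Compositions from xᵢ = zᵢ/(1+V/F(Kᵢ−1)), yᵢ = Kᵢxᵢ:
  1: x = 0.1079, y = 0.1942
  2: x = 0.0481, y = 0.0846
  3: x = 0.1935, y = 0.2574
  4: x = 0.2911, y = 0.3056
  5: x = 0.3594, y = 0.1582

x_5 = 0.3594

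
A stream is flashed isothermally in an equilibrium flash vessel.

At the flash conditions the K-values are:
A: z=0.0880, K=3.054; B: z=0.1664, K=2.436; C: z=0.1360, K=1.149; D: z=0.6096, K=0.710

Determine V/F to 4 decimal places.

V/F = 0.6568

Material balance + equilibrium reduce to Σ zᵢ(Kᵢ−1)/(1+V/F(Kᵢ−1)) = 0.
Check two-phase: ΣzᵢKᵢ = 1.2632 > 1 and Σzᵢ/Kᵢ = 1.0741 > 1, so g(0) = 0.2632 > 0 and g(1) = -0.0741 < 0.
Newton iteration, V/F⁰ = 0.39:
  V/F = 0.3900: g = 0.07335, g' = -0.3233 → V/F = 0.6169
  V/F = 0.6169: g = 0.00970, g' = -0.2473 → V/F = 0.6561
  V/F = 0.6561: g = 0.00017, g' = -0.2390 → V/F = 0.6568
Converged at V/F = 0.6568.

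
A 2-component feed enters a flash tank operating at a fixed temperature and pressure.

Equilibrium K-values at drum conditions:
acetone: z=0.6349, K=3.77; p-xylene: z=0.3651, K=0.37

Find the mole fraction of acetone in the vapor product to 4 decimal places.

y_acetone = 0.6986

Rachford–Rice: g(β) = Σ zᵢ(Kᵢ−1)/(1+β(Kᵢ−1)) = 0.
Feasibility: ΣzᵢKᵢ = 2.5287, Σzᵢ/Kᵢ = 1.1552 — both > 1, two phases present.
Newton–Raphson from β = 0.44:
  β = 0.4400: g = 0.47440, g' = -1.2669 → β = 0.8145
  β = 0.8145: g = 0.06771, g' = -1.0708 → β = 0.8777
  β = 0.8777: g = -0.00196, g' = -1.1388 → β = 0.8760
Converged at β = 0.8760.
Compositions from xᵢ = zᵢ/(1+β(Kᵢ−1)), yᵢ = Kᵢxᵢ:
  acetone: x = 0.1853, y = 0.6986
  p-xylene: x = 0.8147, y = 0.3014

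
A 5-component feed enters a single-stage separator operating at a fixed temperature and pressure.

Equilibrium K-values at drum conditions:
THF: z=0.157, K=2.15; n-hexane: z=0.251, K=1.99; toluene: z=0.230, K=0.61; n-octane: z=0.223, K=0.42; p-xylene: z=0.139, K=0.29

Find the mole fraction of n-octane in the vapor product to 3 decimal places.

Rachford–Rice: g(ψ) = Σ zᵢ(Kᵢ−1)/(1+ψ(Kᵢ−1)) = 0.
Check two-phase: ΣzᵢKᵢ = 1.111 > 1 and Σzᵢ/Kᵢ = 1.586 > 1, so g(0) = 0.111 > 0 and g(1) = -0.586 < 0.
Iterate (Newton) starting at ψ = 0.5:
  ψ = 0.500: g = -0.1658, g' = -0.565 → ψ = 0.207
  ψ = 0.207: g = -0.0080, g' = -0.540 → ψ = 0.192
Converged at ψ = 0.192.
Compositions from xᵢ = zᵢ/(1+ψ(Kᵢ−1)), yᵢ = Kᵢxᵢ:
  THF: x = 0.129, y = 0.277
  n-hexane: x = 0.211, y = 0.420
  toluene: x = 0.249, y = 0.152
  n-octane: x = 0.251, y = 0.105
  p-xylene: x = 0.161, y = 0.047

y_n-octane = 0.105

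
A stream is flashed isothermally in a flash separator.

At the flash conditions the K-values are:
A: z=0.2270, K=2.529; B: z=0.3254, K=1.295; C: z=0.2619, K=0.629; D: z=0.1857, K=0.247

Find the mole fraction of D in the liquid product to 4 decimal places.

Iterate (Newton) starting at ψ = 0.42:
  ψ = 0.4200: g = -0.02284, g' = -0.4950 → ψ = 0.3739
  ψ = 0.3739: g = -0.00013, g' = -0.4904 → ψ = 0.3736
Converged at ψ = 0.3736.
Compositions from xᵢ = zᵢ/(1+ψ(Kᵢ−1)), yᵢ = Kᵢxᵢ:
  A: x = 0.1445, y = 0.3654
  B: x = 0.2931, y = 0.3796
  C: x = 0.3040, y = 0.1912
  D: x = 0.2584, y = 0.0638

x_D = 0.2584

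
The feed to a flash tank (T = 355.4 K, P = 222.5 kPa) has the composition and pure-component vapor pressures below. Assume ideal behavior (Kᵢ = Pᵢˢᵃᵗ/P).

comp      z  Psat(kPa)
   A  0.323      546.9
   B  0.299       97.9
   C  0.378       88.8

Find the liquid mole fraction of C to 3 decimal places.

x_C = 0.400

Raoult's law: Kᵢ = Pᵢˢᵃᵗ/P = Pᵢˢᵃᵗ/222.5.
  K_A = 546.9/222.5 = 2.45798, K_B = 97.9/222.5 = 0.44000, K_C = 88.8/222.5 = 0.39910
Newton iteration, β⁰ = 0.42:
  β = 0.420: g = -0.2307, g' = -0.669 → β = 0.075
  β = 0.075: g = 0.0119, g' = -0.810 → β = 0.090
Converged at β = 0.090.
Compositions from xᵢ = zᵢ/(1+β(Kᵢ−1)), yᵢ = Kᵢxᵢ:
  A: x = 0.286, y = 0.702
  B: x = 0.315, y = 0.139
  C: x = 0.400, y = 0.159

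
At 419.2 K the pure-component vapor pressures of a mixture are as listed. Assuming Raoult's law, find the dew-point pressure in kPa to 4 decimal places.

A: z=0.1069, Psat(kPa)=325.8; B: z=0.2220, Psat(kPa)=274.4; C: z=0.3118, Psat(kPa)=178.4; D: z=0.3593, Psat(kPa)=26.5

At the dew point ψ → 1, so Σzᵢ/Kᵢ = 1 with Kᵢ = Pᵢˢᵃᵗ/P ⇒ 1/P = Σzᵢ/Pᵢˢᵃᵗ.
1/P = 0.1069/325.8 + 0.2220/274.4 + 0.3118/178.4 + 0.3593/26.5 = 0.0164434 ⇒ P = 60.8147 kPa

Pdew = 60.8147 kPa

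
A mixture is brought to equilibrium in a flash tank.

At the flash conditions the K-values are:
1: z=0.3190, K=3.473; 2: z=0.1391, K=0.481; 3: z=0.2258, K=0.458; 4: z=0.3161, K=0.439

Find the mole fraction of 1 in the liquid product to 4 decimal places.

Iterate (Newton) starting at β = 0.5:
  β = 0.5000: g = -0.15910, g' = -0.7753 → β = 0.2948
  β = 0.2948: g = 0.01290, g' = -0.9416 → β = 0.3085
  β = 0.3085: g = 0.00014, g' = -0.9220 → β = 0.3086
Converged at β = 0.3086.
Compositions from xᵢ = zᵢ/(1+β(Kᵢ−1)), yᵢ = Kᵢxᵢ:
  1: x = 0.1809, y = 0.6283
  2: x = 0.1656, y = 0.0797
  3: x = 0.2712, y = 0.1242
  4: x = 0.3823, y = 0.1678

x_1 = 0.1809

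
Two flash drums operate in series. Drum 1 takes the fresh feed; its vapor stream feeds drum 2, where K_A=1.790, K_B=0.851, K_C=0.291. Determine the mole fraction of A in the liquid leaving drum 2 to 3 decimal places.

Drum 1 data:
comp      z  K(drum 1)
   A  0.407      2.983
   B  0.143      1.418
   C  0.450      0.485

Drum 1:
Iterate (Newton) starting at ψ₁ = 0.5:
  ψ₁ = 0.500: g = 0.1426, g' = -0.637 → ψ₁ = 0.724
  ψ₁ = 0.724: g = 0.0078, g' = -0.588 → ψ₁ = 0.737
Converged at ψ₁ = 0.737.
Drum-1 compositions:
  A: x = 0.165, y = 0.493
  B: x = 0.109, y = 0.155
  C: x = 0.725, y = 0.352
Drum-2 feed = drum-1 vapor: z₂ = (0.4932, 0.1550, 0.3518).
Drum 2:
Material balance + equilibrium reduce to Σ zᵢ(Kᵢ−1)/(1+ψ₂(Kᵢ−1)) = 0.
Feasibility: ΣzᵢKᵢ = 1.117, Σzᵢ/Kᵢ = 1.667 — both > 1, two phases present.
Iterate (Newton) starting at ψ₂ = 0.35:
  ψ₂ = 0.350: g = -0.0509, g' = -0.506 → ψ₂ = 0.249
  ψ₂ = 0.249: g = -0.0015, g' = -0.479 → ψ₂ = 0.246
Converged at ψ₂ = 0.246.
  A: x = 0.413, y = 0.739
  B: x = 0.161, y = 0.137
  C: x = 0.426, y = 0.124

x_A (drum 2) = 0.413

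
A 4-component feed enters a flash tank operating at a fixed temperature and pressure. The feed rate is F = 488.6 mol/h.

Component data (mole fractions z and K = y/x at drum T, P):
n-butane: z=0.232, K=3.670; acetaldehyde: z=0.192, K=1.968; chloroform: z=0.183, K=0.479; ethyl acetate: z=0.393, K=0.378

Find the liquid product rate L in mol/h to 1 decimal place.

L = 300.4 mol/h

Let ψ = V/F and solve Σ zᵢ(Kᵢ−1)/(1+ψ(Kᵢ−1)) = 0.
Check two-phase: ΣzᵢKᵢ = 1.466 > 1 and Σzᵢ/Kᵢ = 1.583 > 1, so g(0) = 0.466 > 0 and g(1) = -0.583 < 0.
Iterate (Newton) starting at ψ = 0.39:
  ψ = 0.390: g = -0.0040, g' = -0.835 → ψ = 0.385
Converged at ψ = 0.385.
Then V = ψ·F = 0.3852·488.6 = 188.2 mol/h and L = F − V = 300.4 mol/h.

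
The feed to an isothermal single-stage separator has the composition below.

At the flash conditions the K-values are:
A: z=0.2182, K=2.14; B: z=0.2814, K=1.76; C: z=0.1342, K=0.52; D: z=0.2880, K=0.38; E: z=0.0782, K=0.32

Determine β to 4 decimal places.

Material balance + equilibrium reduce to Σ zᵢ(Kᵢ−1)/(1+β(Kᵢ−1)) = 0.
Check two-phase: ΣzᵢKᵢ = 1.1665 > 1 and Σzᵢ/Kᵢ = 1.5222 > 1, so g(0) = 0.1665 > 0 and g(1) = -0.5222 < 0.
Newton iteration, β⁰ = 0.39:
  β = 0.3900: g = -0.04997, g' = -0.5389 → β = 0.2973
  β = 0.2973: g = -0.00046, g' = -0.5316 → β = 0.2964
Converged at β = 0.2964.

β = 0.2964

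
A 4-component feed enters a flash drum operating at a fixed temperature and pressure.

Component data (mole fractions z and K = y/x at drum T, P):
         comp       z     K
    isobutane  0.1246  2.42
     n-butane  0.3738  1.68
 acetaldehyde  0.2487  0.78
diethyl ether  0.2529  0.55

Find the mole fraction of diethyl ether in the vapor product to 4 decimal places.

Rachford–Rice: g(ψ) = Σ zᵢ(Kᵢ−1)/(1+ψ(Kᵢ−1)) = 0.
Feasibility: ΣzᵢKᵢ = 1.2626, Σzᵢ/Kᵢ = 1.0527 — both > 1, two phases present.
Iterate (Newton) starting at ψ = 0.57:
  ψ = 0.5700: g = 0.06534, g' = -0.2749 → ψ = 0.8077
  ψ = 0.8077: g = 0.00116, g' = -0.2707 → ψ = 0.8120
Converged at ψ = 0.8120.
Compositions from xᵢ = zᵢ/(1+ψ(Kᵢ−1)), yᵢ = Kᵢxᵢ:
  isobutane: x = 0.0579, y = 0.1401
  n-butane: x = 0.2408, y = 0.4046
  acetaldehyde: x = 0.3028, y = 0.2362
  diethyl ether: x = 0.3985, y = 0.2192

y_diethyl ether = 0.2192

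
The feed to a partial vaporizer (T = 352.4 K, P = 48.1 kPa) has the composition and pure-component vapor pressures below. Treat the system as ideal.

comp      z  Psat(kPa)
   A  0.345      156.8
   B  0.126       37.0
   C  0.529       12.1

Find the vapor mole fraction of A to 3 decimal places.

Raoult's law: Kᵢ = Pᵢˢᵃᵗ/P = Pᵢˢᵃᵗ/48.1.
  K_A = 156.8/48.1 = 3.25988, K_B = 37.0/48.1 = 0.76923, K_C = 12.1/48.1 = 0.25156
Let ψ = V/F and solve Σ zᵢ(Kᵢ−1)/(1+ψ(Kᵢ−1)) = 0.
Feasibility: ΣzᵢKᵢ = 1.355, Σzᵢ/Kᵢ = 2.373 — both > 1, two phases present.
Newton–Raphson from ψ = 0.38:
  ψ = 0.380: g = -0.1657, g' = -1.097 → ψ = 0.229
  ψ = 0.229: g = 0.0054, g' = -1.204 → ψ = 0.233
Converged at ψ = 0.233.
Compositions from xᵢ = zᵢ/(1+ψ(Kᵢ−1)), yᵢ = Kᵢxᵢ:
  A: x = 0.226, y = 0.736
  B: x = 0.133, y = 0.102
  C: x = 0.641, y = 0.161

y_A = 0.736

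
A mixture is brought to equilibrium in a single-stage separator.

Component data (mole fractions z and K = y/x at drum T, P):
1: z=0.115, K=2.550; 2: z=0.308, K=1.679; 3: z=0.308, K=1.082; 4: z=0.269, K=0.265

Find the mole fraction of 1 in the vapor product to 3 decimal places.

y_1 = 0.175

Newton–Raphson from β = 0.5:
  β = 0.500: g = -0.0318, g' = -0.532 → β = 0.440
  β = 0.440: g = -0.0010, g' = -0.501 → β = 0.438
Converged at β = 0.438.
Compositions from xᵢ = zᵢ/(1+β(Kᵢ−1)), yᵢ = Kᵢxᵢ:
  1: x = 0.068, y = 0.175
  2: x = 0.237, y = 0.399
  3: x = 0.297, y = 0.322
  4: x = 0.397, y = 0.105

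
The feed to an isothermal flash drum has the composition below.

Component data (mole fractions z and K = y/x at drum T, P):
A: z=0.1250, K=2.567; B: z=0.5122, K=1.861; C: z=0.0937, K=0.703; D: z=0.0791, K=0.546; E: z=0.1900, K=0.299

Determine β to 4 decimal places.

Material balance + equilibrium reduce to Σ zᵢ(Kᵢ−1)/(1+β(Kᵢ−1)) = 0.
Check two-phase: ΣzᵢKᵢ = 1.4399 > 1 and Σzᵢ/Kᵢ = 1.2375 > 1, so g(0) = 0.4399 > 0 and g(1) = -0.2375 < 0.
Newton iteration, β⁰ = 0.5:
  β = 0.5000: g = 0.13391, g' = -0.5421 → β = 0.7470
  β = 0.7470: g = -0.01110, g' = -0.6683 → β = 0.7304
  β = 0.7304: g = -0.00014, g' = -0.6519 → β = 0.7302
Converged at β = 0.7302.

β = 0.7302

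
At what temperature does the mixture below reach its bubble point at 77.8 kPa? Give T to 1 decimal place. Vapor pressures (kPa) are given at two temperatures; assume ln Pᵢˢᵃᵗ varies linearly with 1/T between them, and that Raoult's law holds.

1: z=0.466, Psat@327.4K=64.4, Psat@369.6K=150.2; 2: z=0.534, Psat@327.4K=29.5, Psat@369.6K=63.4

T = 353.5 K

Bubble-point temperature: ΣzᵢPᵢˢᵃᵗ(T) = P. Interpolate ln Pᵢˢᵃᵗ = aᵢ + bᵢ/T.
  T = 327.4 K: ΣzᵢPᵢˢᵃᵗ = 45.76 kPa
  T = 369.6 K: ΣzᵢPᵢˢᵃᵗ = 103.85 kPa
  T = 348.5 K: ΣzᵢPᵢˢᵃᵗ = 70.66 kPa
  T = 359.1 K: ΣzᵢPᵢˢᵃᵗ = 86.22 kPa
  T = 353.8 K: ΣzᵢPᵢˢᵃᵗ = 78.17 kPa
  T = 351.1 K: ΣzᵢPᵢˢᵃᵗ = 74.27 kPa
Interpolating between 351.1 K and 353.8 K gives T ≈ 353.5 K.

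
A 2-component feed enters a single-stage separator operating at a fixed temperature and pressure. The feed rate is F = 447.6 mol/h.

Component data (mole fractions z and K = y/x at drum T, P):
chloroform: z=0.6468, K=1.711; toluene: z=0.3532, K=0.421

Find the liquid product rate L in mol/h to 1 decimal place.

Rachford–Rice: g(ψ) = Σ zᵢ(Kᵢ−1)/(1+ψ(Kᵢ−1)) = 0.
Check two-phase: ΣzᵢKᵢ = 1.2554 > 1 and Σzᵢ/Kᵢ = 1.2170 > 1, so g(0) = 0.2554 > 0 and g(1) = -0.2170 < 0.
Binary case is linear: z₁(K₁−1)(1+ψ(K₂−1)) + z₂(K₂−1)(1+ψ(K₁−1)) = 0
⇒ ψ = [z₁(K₁−1)+z₂(K₂−1)] / [−(K₁−1)(K₂−1)] = 0.25537/0.41167 = 0.6203
Then V = ψ·F = 0.6203·447.6 = 277.7 mol/h and L = F − V = 169.9 mol/h.

L = 169.9 mol/h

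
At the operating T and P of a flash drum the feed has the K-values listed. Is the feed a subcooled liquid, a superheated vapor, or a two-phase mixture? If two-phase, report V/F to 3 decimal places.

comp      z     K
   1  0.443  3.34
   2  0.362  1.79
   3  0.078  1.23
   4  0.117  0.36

superheated vapor

ΣzᵢKᵢ = 2.266; Σzᵢ/Kᵢ = 0.723.
Since Σzᵢ/Kᵢ < 1 the mixture is above its dew point — single vapor phase.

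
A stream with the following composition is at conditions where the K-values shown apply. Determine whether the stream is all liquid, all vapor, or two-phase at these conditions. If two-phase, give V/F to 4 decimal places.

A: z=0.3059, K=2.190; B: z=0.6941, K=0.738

two-phase, V/F = 0.5843

ΣzᵢKᵢ = 1.1822; Σzᵢ/Kᵢ = 1.0802.
Both exceed 1, so a two-phase solution exists.
Binary case is linear: z₁(K₁−1)(1+ψ(K₂−1)) + z₂(K₂−1)(1+ψ(K₁−1)) = 0
⇒ ψ = [z₁(K₁−1)+z₂(K₂−1)] / [−(K₁−1)(K₂−1)] = 0.18217/0.31178 = 0.5843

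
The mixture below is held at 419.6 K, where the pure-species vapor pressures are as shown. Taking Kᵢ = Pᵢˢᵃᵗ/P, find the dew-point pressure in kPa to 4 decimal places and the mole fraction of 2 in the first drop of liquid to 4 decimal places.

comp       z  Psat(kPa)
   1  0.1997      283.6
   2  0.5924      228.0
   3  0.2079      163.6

At the dew point ψ → 1, so Σzᵢ/Kᵢ = 1 with Kᵢ = Pᵢˢᵃᵗ/P ⇒ 1/P = Σzᵢ/Pᵢˢᵃᵗ.
1/P = 0.1997/283.6 + 0.5924/228.0 + 0.2079/163.6 = 0.0045732 ⇒ P = 218.6658 kPa
xᵢ = zᵢP/Pᵢˢᵃᵗ ⇒ x_2 = 0.5924·218.6658/228.0 = 0.5681

Pdew = 218.6658 kPa, x_2 = 0.5681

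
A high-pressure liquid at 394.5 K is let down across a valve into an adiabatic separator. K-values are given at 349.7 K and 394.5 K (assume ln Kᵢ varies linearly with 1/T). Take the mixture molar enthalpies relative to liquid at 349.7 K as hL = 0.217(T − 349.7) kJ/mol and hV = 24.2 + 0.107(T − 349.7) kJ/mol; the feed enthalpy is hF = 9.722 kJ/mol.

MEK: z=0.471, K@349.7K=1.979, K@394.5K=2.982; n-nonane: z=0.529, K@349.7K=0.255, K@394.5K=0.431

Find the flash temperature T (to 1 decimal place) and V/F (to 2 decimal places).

Adiabatic flash: solve Rachford–Rice at each trial T, then check hF = ψ·hV(T) + (1−ψ)·hL(T).
  T = 349.7 K: K = (1.979, 0.255), RR gives ψ = 0.092, H_out = 2.223 kJ/mol
  T = 394.5 K: K = (2.982, 0.431), RR gives ψ = 0.561, H_out = 20.531 kJ/mol
  T = 372.1 K: K = (2.459, 0.337), RR gives ψ = 0.348, H_out = 12.419 kJ/mol
  T = 360.9 K: K = (2.214, 0.294), RR gives ψ = 0.232, H_out = 7.749 kJ/mol
  T = 366.5 K: K = (2.335, 0.315), RR gives ψ = 0.292, H_out = 10.163 kJ/mol
  T = 363.7 K: K = (2.274, 0.305), RR gives ψ = 0.262, H_out = 8.978 kJ/mol
  T = 365.1 K: K = (2.305, 0.310), RR gives ψ = 0.277, H_out = 9.576 kJ/mol
Linear interpolation between T = 365.1 (H_out = 9.576) and T = 366.5 (H_out = 10.163) on hF = 9.722 gives T ≈ 365.4 K, at which ψ = 0.28.

T = 365.4 K, V/F = 0.28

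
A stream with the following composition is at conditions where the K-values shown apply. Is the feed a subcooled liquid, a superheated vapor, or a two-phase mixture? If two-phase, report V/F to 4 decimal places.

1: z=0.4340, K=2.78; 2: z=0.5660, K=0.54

two-phase, V/F = 0.6255

ΣzᵢKᵢ = 1.5122; Σzᵢ/Kᵢ = 1.2043.
Both exceed 1, so a two-phase solution exists.
Binary case is linear: z₁(K₁−1)(1+ψ(K₂−1)) + z₂(K₂−1)(1+ψ(K₁−1)) = 0
⇒ ψ = [z₁(K₁−1)+z₂(K₂−1)] / [−(K₁−1)(K₂−1)] = 0.51216/0.81880 = 0.6255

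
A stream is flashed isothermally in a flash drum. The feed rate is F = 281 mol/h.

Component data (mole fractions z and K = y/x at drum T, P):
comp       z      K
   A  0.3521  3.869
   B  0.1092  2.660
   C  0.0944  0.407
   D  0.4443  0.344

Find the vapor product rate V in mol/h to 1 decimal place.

Material balance + equilibrium reduce to Σ zᵢ(Kᵢ−1)/(1+ψ(Kᵢ−1)) = 0.
Check two-phase: ΣzᵢKᵢ = 1.8440 > 1 and Σzᵢ/Kᵢ = 1.6556 > 1, so g(0) = 0.8440 > 0 and g(1) = -0.6556 < 0.
Newton iteration, ψ⁰ = 0.69:
  ψ = 0.6900: g = -0.20371, g' = -1.1251 → ψ = 0.5089
  ψ = 0.5089: g = -0.00884, g' = -1.0662 → ψ = 0.5006
  ψ = 0.5006: g = 0.00001, g' = -1.0691 → ψ = 0.5007
Converged at ψ = 0.5007.
Then V = ψ·F = 0.5007·281 = 140.7 mol/h and L = F − V = 140.3 mol/h.

V = 140.7 mol/h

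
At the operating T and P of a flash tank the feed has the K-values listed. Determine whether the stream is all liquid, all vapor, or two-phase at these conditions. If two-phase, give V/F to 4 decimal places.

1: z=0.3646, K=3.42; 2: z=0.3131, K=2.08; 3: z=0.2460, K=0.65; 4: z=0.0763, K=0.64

all vapor

ΣzᵢKᵢ = 2.1069; Σzᵢ/Kᵢ = 0.7548.
Since Σzᵢ/Kᵢ < 1 the mixture is above its dew point — single vapor phase.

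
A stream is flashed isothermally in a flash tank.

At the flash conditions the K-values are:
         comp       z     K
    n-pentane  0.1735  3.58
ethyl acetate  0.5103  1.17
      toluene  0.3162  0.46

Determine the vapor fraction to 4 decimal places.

Rachford–Rice: g(ψ) = Σ zᵢ(Kᵢ−1)/(1+ψ(Kᵢ−1)) = 0.
Check two-phase: ΣzᵢKᵢ = 1.3636 > 1 and Σzᵢ/Kᵢ = 1.1720 > 1, so g(0) = 0.3636 > 0 and g(1) = -0.1720 < 0.
Newton iteration, ψ⁰ = 0.5:
  ψ = 0.5000: g = 0.04153, g' = -0.4058 → ψ = 0.6023
  ψ = 0.6023: g = 0.00090, g' = -0.3917 → ψ = 0.6046
Converged at ψ = 0.6046.

ψ = 0.6046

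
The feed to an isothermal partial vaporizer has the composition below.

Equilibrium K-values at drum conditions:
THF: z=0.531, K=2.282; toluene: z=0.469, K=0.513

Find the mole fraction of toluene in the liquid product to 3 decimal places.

Binary case is linear: z₁(K₁−1)(1+V/F(K₂−1)) + z₂(K₂−1)(1+V/F(K₁−1)) = 0
⇒ V/F = [z₁(K₁−1)+z₂(K₂−1)] / [−(K₁−1)(K₂−1)] = 0.4523/0.6243 = 0.725
Compositions from xᵢ = zᵢ/(1+V/F(Kᵢ−1)), yᵢ = Kᵢxᵢ:
  THF: x = 0.275, y = 0.628
  toluene: x = 0.725, y = 0.372

x_toluene = 0.725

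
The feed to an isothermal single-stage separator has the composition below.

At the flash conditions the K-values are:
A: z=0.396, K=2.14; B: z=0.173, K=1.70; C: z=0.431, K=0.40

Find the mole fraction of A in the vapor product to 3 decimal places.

Rachford–Rice: g(β) = Σ zᵢ(Kᵢ−1)/(1+β(Kᵢ−1)) = 0.
g(0) = ΣzᵢKᵢ − 1 = 0.314 and g(1) = 1 − Σzᵢ/Kᵢ = -0.364, so a root lies in (0, 1).
Newton–Raphson from β = 0.5:
  β = 0.500: g = 0.0078, g' = -0.572 → β = 0.514
Converged at β = 0.514.
Compositions from xᵢ = zᵢ/(1+β(Kᵢ−1)), yᵢ = Kᵢxᵢ:
  A: x = 0.250, y = 0.534
  B: x = 0.127, y = 0.216
  C: x = 0.623, y = 0.249

y_A = 0.534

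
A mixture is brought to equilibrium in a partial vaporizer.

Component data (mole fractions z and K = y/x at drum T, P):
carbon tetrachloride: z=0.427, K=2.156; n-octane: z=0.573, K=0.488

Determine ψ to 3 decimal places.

ψ = 0.338

Rachford–Rice: g(ψ) = Σ zᵢ(Kᵢ−1)/(1+ψ(Kᵢ−1)) = 0.
Check two-phase: ΣzᵢKᵢ = 1.200 > 1 and Σzᵢ/Kᵢ = 1.372 > 1, so g(0) = 0.200 > 0 and g(1) = -0.372 < 0.
Binary case is linear: z₁(K₁−1)(1+ψ(K₂−1)) + z₂(K₂−1)(1+ψ(K₁−1)) = 0
⇒ ψ = [z₁(K₁−1)+z₂(K₂−1)] / [−(K₁−1)(K₂−1)] = 0.2002/0.5919 = 0.338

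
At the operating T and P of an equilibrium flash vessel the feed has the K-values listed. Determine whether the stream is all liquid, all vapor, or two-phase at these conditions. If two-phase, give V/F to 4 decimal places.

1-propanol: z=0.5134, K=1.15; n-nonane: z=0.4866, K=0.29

all liquid

ΣzᵢKᵢ = 0.7315; Σzᵢ/Kᵢ = 2.1244.
Since ΣzᵢKᵢ < 1 the mixture is below its bubble point — single liquid phase.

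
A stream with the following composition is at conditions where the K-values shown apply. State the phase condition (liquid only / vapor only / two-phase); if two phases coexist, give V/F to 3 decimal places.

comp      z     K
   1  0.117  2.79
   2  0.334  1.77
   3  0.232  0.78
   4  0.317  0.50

two-phase, V/F = 0.577

ΣzᵢKᵢ = 1.257; Σzᵢ/Kᵢ = 1.162.
Both exceed 1, so a two-phase solution exists.
Newton iteration, ψ⁰ = 0.6:
  ψ = 0.600: g = -0.0083, g' = -0.356 → ψ = 0.577
Converged at ψ = 0.577.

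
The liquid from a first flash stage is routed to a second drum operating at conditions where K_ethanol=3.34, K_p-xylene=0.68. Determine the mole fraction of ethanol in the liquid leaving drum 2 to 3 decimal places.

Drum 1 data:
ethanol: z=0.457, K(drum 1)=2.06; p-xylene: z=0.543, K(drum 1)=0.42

x_ethanol (drum 2) = 0.120

Drum 1:
Material balance + equilibrium reduce to Σ zᵢ(Kᵢ−1)/(1+ψ₁(Kᵢ−1)) = 0.
Feasibility: ΣzᵢKᵢ = 1.169, Σzᵢ/Kᵢ = 1.515 — both > 1, two phases present.
Binary case is linear: z₁(K₁−1)(1+ψ₁(K₂−1)) + z₂(K₂−1)(1+ψ₁(K₁−1)) = 0
⇒ ψ₁ = [z₁(K₁−1)+z₂(K₂−1)] / [−(K₁−1)(K₂−1)] = 0.1695/0.6148 = 0.276
Drum-1 compositions:
  ethanol: x = 0.354, y = 0.729
  p-xylene: x = 0.646, y = 0.271
Drum-2 feed = drum-1 liquid: z₂ = (0.3537, 0.6463).
Drum 2:
Material balance + equilibrium reduce to Σ zᵢ(Kᵢ−1)/(1+ψ₂(Kᵢ−1)) = 0.
Feasibility: ΣzᵢKᵢ = 1.621, Σzᵢ/Kᵢ = 1.056 — both > 1, two phases present.
Binary case is linear: z₁(K₁−1)(1+ψ₂(K₂−1)) + z₂(K₂−1)(1+ψ₂(K₁−1)) = 0
⇒ ψ₂ = [z₁(K₁−1)+z₂(K₂−1)] / [−(K₁−1)(K₂−1)] = 0.6207/0.7488 = 0.829
  ethanol: x = 0.120, y = 0.402
  p-xylene: x = 0.880, y = 0.598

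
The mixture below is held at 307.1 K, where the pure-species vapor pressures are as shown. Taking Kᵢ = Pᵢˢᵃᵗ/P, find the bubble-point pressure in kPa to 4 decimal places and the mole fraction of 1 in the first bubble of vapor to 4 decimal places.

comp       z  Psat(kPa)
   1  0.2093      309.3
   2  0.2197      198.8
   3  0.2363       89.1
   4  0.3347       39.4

At the bubble point ψ → 0, so ΣzᵢKᵢ = 1 with Kᵢ = Pᵢˢᵃᵗ/P ⇒ P = ΣzᵢPᵢˢᵃᵗ.
P = 0.2093·309.3 + 0.2197·198.8 + 0.2363·89.1 + 0.3347·39.4 = 142.6544 kPa
yᵢ = zᵢPᵢˢᵃᵗ/P ⇒ y_1 = 0.2093·309.3/142.6544 = 0.4538

Pbub = 142.6544 kPa, y_1 = 0.4538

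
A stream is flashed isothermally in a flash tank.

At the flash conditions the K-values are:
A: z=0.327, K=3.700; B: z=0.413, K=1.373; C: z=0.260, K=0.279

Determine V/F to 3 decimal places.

Material balance + equilibrium reduce to Σ zᵢ(Kᵢ−1)/(1+V/F(Kᵢ−1)) = 0.
g(0) = ΣzᵢKᵢ − 1 = 0.849 and g(1) = 1 − Σzᵢ/Kᵢ = -0.321, so a root lies in (0, 1).
Newton iteration, V/F⁰ = 0.3:
  V/F = 0.300: g = 0.3871, g' = -0.994 → V/F = 0.689
  V/F = 0.689: g = 0.0584, g' = -0.862 → V/F = 0.757
  V/F = 0.757: g = -0.0027, g' = -0.948 → V/F = 0.754
Converged at V/F = 0.754.

V/F = 0.754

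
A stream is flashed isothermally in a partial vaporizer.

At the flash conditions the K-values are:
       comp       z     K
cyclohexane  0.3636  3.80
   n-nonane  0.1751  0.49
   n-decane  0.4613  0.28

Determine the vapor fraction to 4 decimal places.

ψ = 0.3190

Let ψ = V/F and solve Σ zᵢ(Kᵢ−1)/(1+ψ(Kᵢ−1)) = 0.
g(0) = ΣzᵢKᵢ − 1 = 0.5966 and g(1) = 1 − Σzᵢ/Kᵢ = -1.1005, so a root lies in (0, 1).
Newton iteration, ψ⁰ = 0.67:
  ψ = 0.6700: g = -0.42335, g' = -1.3423 → ψ = 0.3546
  ψ = 0.3546: g = -0.04419, g' = -1.2168 → ψ = 0.3183
  ψ = 0.3183: g = 0.00082, g' = -1.2644 → ψ = 0.3190
Converged at ψ = 0.3190.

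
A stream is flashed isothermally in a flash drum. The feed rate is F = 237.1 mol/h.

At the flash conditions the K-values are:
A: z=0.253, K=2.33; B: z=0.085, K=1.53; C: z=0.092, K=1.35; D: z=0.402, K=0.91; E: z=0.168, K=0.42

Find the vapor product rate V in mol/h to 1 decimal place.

Material balance + equilibrium reduce to Σ zᵢ(Kᵢ−1)/(1+β(Kᵢ−1)) = 0.
g(0) = ΣzᵢKᵢ − 1 = 0.280 and g(1) = 1 − Σzᵢ/Kᵢ = -0.074, so a root lies in (0, 1).
Newton iteration, β⁰ = 0.5:
  β = 0.500: g = 0.0900, g' = -0.300 → β = 0.800
  β = 0.800: g = -0.0009, g' = -0.324 → β = 0.797
Converged at β = 0.797.
Then V = β·F = 0.7970·237.1 = 189.0 mol/h and L = F − V = 48.1 mol/h.

V = 189.0 mol/h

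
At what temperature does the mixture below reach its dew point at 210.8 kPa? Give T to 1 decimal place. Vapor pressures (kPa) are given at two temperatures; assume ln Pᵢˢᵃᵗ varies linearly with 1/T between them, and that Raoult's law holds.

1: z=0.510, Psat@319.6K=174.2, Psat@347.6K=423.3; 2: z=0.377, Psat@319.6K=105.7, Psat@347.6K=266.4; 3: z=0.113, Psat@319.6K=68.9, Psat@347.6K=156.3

Dew-point temperature: Σzᵢ·P/Pᵢˢᵃᵗ(T) = 1. Interpolate ln Pᵢˢᵃᵗ = aᵢ + bᵢ/T.
  T = 319.6 K: ΣzᵢP/Pᵢˢᵃᵗ = 1.7147
  T = 347.6 K: ΣzᵢP/Pᵢˢᵃᵗ = 0.7047
  T = 333.6 K: ΣzᵢP/Pᵢˢᵃᵗ = 1.0787
  T = 340.6 K: ΣzᵢP/Pᵢˢᵃᵗ = 0.8680
  T = 337.1 K: ΣzᵢP/Pᵢˢᵃᵗ = 0.9666
  T = 335.4 K: ΣzᵢP/Pᵢˢᵃᵗ = 1.0192
Interpolating between 335.4 K and 337.1 K gives T ≈ 336.0 K.

T = 336.0 K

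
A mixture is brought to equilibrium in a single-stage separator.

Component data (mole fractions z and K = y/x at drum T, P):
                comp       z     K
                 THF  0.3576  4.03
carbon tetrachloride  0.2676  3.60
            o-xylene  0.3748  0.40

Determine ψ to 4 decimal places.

ψ = 0.9098

Rachford–Rice: g(ψ) = Σ zᵢ(Kᵢ−1)/(1+ψ(Kᵢ−1)) = 0.
g(0) = ΣzᵢKᵢ − 1 = 1.5544 and g(1) = 1 − Σzᵢ/Kᵢ = -0.1001, so a root lies in (0, 1).
Newton iteration, ψ⁰ = 0.52:
  ψ = 0.5200: g = 0.38965, g' = -1.1070 → ψ = 0.8720
  ψ = 0.8720: g = 0.03881, g' = -1.0105 → ψ = 0.9104
  ψ = 0.9104: g = -0.00067, g' = -1.0473 → ψ = 0.9098
Converged at ψ = 0.9098.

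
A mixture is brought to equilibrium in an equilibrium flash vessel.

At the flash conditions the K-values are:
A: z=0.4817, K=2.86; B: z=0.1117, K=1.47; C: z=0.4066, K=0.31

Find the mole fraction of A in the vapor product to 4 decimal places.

Let ψ = V/F and solve Σ zᵢ(Kᵢ−1)/(1+ψ(Kᵢ−1)) = 0.
Check two-phase: ΣzᵢKᵢ = 1.6679 > 1 and Σzᵢ/Kᵢ = 1.5560 > 1, so g(0) = 0.6679 > 0 and g(1) = -0.5560 < 0.
Newton–Raphson from ψ = 0.46:
  ψ = 0.4600: g = 0.11500, g' = -0.9161 → ψ = 0.5855
  ψ = 0.5855: g = -0.00069, g' = -0.9420 → ψ = 0.5848
Converged at ψ = 0.5848.
Compositions from xᵢ = zᵢ/(1+ψ(Kᵢ−1)), yᵢ = Kᵢxᵢ:
  A: x = 0.2307, y = 0.6599
  B: x = 0.0876, y = 0.1288
  C: x = 0.6817, y = 0.2113

y_A = 0.6599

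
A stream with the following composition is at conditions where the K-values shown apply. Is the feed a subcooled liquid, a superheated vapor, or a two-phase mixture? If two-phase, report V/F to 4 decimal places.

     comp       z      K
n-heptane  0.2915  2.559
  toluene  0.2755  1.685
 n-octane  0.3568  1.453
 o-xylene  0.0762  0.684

ΣzᵢKᵢ = 1.7807; Σzᵢ/Kᵢ = 0.6344.
Since Σzᵢ/Kᵢ < 1 the mixture is above its dew point — single vapor phase.

superheated vapor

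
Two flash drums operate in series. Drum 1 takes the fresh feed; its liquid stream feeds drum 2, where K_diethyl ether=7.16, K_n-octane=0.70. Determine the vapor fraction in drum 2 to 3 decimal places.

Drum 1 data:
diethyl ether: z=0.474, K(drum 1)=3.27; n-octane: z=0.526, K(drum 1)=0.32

Drum 1:
Binary case is linear: z₁(K₁−1)(1+ψ₁(K₂−1)) + z₂(K₂−1)(1+ψ₁(K₁−1)) = 0
⇒ ψ₁ = [z₁(K₁−1)+z₂(K₂−1)] / [−(K₁−1)(K₂−1)] = 0.7183/1.5436 = 0.465
Drum-1 compositions:
  diethyl ether: x = 0.231, y = 0.754
  n-octane: x = 0.769, y = 0.246
Drum-2 feed = drum-1 liquid: z₂ = (0.2305, 0.7695).
Drum 2:
Rachford–Rice: g(ψ₂) = Σ zᵢ(Kᵢ−1)/(1+ψ₂(Kᵢ−1)) = 0.
g(0) = ΣzᵢKᵢ − 1 = 1.189 and g(1) = 1 − Σzᵢ/Kᵢ = -0.131, so a root lies in (0, 1).
Binary case is linear: z₁(K₁−1)(1+ψ₂(K₂−1)) + z₂(K₂−1)(1+ψ₂(K₁−1)) = 0
⇒ ψ₂ = [z₁(K₁−1)+z₂(K₂−1)] / [−(K₁−1)(K₂−1)] = 1.1891/1.8480 = 0.643
  diethyl ether: x = 0.046, y = 0.333
  n-octane: x = 0.954, y = 0.667

V/F (drum 2) = 0.643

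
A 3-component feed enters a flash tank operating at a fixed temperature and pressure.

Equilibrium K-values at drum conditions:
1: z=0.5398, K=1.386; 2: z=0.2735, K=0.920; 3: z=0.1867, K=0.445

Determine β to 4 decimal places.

β = 0.5491

Newton iteration, β⁰ = 0.36:
  β = 0.3600: g = 0.03092, g' = -0.1537 → β = 0.5612
  β = 0.5612: g = -0.00214, g' = -0.1776 → β = 0.5492
  β = 0.5492: g = -0.00001, g' = -0.1757 → β = 0.5491
Converged at β = 0.5491.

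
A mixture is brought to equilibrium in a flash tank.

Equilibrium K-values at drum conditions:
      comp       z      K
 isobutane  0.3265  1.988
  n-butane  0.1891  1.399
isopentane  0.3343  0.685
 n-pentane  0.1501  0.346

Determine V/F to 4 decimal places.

Rachford–Rice: g(V/F) = Σ zᵢ(Kᵢ−1)/(1+V/F(Kᵢ−1)) = 0.
Feasibility: ΣzᵢKᵢ = 1.1946, Σzᵢ/Kᵢ = 1.2212 — both > 1, two phases present.
Newton–Raphson from V/F = 0.6:
  V/F = 0.6000: g = -0.02801, g' = -0.3696 → V/F = 0.5242
  V/F = 0.5242: g = -0.00060, g' = -0.3552 → V/F = 0.5225
Converged at V/F = 0.5225.

V/F = 0.5225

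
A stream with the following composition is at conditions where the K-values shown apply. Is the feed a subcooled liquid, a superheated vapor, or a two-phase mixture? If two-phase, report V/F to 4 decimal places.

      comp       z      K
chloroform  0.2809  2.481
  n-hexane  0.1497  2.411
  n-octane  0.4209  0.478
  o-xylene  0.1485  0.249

ΣzᵢKᵢ = 1.2960; Σzᵢ/Kᵢ = 1.6522.
Both exceed 1, so a two-phase solution exists.
Let ψ = V/F and solve Σ zᵢ(Kᵢ−1)/(1+ψ(Kᵢ−1)) = 0.
Newton iteration, ψ⁰ = 0.5:
  ψ = 0.5000: g = -0.11302, g' = -0.7306 → ψ = 0.3453
  ψ = 0.3453: g = -0.00132, g' = -0.7278 → ψ = 0.3435
Converged at ψ = 0.3435.

two-phase, V/F = 0.3435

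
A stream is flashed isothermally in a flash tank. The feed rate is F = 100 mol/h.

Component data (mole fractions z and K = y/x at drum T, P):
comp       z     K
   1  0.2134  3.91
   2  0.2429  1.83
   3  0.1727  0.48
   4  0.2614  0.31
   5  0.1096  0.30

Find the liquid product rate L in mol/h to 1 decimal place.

Let ψ = V/F and solve Σ zᵢ(Kᵢ−1)/(1+ψ(Kᵢ−1)) = 0.
Check two-phase: ΣzᵢKᵢ = 1.4757 > 1 and Σzᵢ/Kᵢ = 1.7557 > 1, so g(0) = 0.4757 > 0 and g(1) = -0.7557 < 0.
Newton iteration, ψ⁰ = 0.61:
  ψ = 0.6100: g = -0.21926, g' = -0.9432 → ψ = 0.3775
  ψ = 0.3775: g = -0.01052, g' = -0.9064 → ψ = 0.3659
  ψ = 0.3659: g = 0.00004, g' = -0.9133 → ψ = 0.3660
Converged at ψ = 0.3660.
Then V = ψ·F = 0.3660·100 = 36.6 mol/h and L = F − V = 63.4 mol/h.

L = 63.4 mol/h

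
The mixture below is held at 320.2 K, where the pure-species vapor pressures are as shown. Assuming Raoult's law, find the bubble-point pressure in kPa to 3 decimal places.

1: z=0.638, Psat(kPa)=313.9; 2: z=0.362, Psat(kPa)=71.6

Pbub = 226.187 kPa

At the bubble point ψ → 0, so ΣzᵢKᵢ = 1 with Kᵢ = Pᵢˢᵃᵗ/P ⇒ P = ΣzᵢPᵢˢᵃᵗ.
P = 0.638·313.9 + 0.362·71.6 = 226.187 kPa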